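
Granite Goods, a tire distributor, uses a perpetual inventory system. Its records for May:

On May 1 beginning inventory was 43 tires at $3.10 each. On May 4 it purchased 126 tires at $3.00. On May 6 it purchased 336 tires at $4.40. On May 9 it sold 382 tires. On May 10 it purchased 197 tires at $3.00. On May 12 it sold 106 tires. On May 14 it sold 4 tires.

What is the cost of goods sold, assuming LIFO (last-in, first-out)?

May 9, 382 sold [LIFO — newest first]: 336 @ $4.40 + 46 @ $3.00 = $1,616.40
May 12, 106 sold [LIFO — newest first]: 106 @ $3.00 = $318.00
May 14, 4 sold [LIFO — newest first]: 4 @ $3.00 = $12.00
Total COGS = $1,616.40 + $318.00 + $12.00 = $1,946.40
Ending inventory: 43 @ $3.10 + 80 @ $3.00 + 87 @ $3.00 = $634.30
Check: goods available $2,580.70 = COGS $1,946.40 + ending $634.30

COGS = $1,946.40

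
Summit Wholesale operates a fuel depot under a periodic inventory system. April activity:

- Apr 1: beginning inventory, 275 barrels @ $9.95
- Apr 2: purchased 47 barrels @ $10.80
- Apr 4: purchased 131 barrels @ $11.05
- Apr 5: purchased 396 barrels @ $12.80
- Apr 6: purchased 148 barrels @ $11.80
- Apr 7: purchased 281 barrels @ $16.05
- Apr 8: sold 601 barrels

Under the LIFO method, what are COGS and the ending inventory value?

Apr 8, 601 sold [LIFO — newest first]: 281 @ $16.05 + 148 @ $11.80 + 172 @ $12.80 = $8,458.05
Ending inventory: 275 @ $9.95 + 47 @ $10.80 + 131 @ $11.05 + 224 @ $12.80 = $7,558.60
Check: goods available $16,016.65 = COGS $8,458.05 + ending $7,558.60

COGS = $8,458.05; ending inventory = $7,558.60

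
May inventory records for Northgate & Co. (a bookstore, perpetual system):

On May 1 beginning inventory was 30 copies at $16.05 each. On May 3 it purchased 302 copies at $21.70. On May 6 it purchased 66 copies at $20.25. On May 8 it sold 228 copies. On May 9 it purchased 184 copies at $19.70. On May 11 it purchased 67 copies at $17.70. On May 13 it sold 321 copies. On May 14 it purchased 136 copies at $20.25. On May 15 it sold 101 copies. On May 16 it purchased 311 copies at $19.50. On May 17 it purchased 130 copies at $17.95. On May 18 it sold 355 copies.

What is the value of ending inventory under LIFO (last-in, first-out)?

Ending inventory = $4,386.25

May 8, 228 sold [LIFO — newest first]: 66 @ $20.25 + 162 @ $21.70 = $4,851.90
May 13, 321 sold [LIFO — newest first]: 67 @ $17.70 + 184 @ $19.70 + 70 @ $21.70 = $6,329.70
May 15, 101 sold [LIFO — newest first]: 101 @ $20.25 = $2,045.25
May 18, 355 sold [LIFO — newest first]: 130 @ $17.95 + 225 @ $19.50 = $6,721.00
Total COGS = $4,851.90 + $6,329.70 + $2,045.25 + $6,721.00 = $19,947.85
Ending inventory: 30 @ $16.05 + 70 @ $21.70 + 35 @ $20.25 + 86 @ $19.50 = $4,386.25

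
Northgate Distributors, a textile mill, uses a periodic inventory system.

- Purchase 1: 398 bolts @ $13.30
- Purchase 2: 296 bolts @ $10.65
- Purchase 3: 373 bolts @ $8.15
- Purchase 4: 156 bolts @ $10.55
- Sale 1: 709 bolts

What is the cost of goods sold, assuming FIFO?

COGS = $8,568.05

Sale 1 (709) [FIFO — oldest first]: 398 @ $13.30 + 296 @ $10.65 + 15 @ $8.15 = $8,568.05
Ending inventory: 358 @ $8.15 + 156 @ $10.55 = $4,563.50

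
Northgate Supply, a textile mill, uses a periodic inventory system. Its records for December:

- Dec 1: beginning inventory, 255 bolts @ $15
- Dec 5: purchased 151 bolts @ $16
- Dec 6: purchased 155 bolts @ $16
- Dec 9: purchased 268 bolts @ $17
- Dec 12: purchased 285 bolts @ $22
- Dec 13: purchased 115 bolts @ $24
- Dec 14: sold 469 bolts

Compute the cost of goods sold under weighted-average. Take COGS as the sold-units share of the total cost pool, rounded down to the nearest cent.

Dec 14, sell 469: 469/1229 × $22,307.00 → $8,512.59
Ending inventory (cost pool remaining) = $13,794.41

COGS = $8,512.59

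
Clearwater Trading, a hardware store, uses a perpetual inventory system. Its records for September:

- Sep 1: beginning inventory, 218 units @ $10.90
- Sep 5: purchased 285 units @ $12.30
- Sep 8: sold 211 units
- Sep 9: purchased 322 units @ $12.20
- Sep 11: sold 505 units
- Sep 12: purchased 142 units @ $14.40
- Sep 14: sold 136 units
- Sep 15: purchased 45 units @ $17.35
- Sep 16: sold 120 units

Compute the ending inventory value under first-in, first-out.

Ending inventory = $694.00

Sep 8, 211 sold [FIFO — oldest first]: 211 @ $10.90 = $2,299.90
Sep 11, 505 sold [FIFO — oldest first]: 7 @ $10.90 + 285 @ $12.30 + 213 @ $12.20 = $6,180.40
Sep 14, 136 sold [FIFO — oldest first]: 109 @ $12.20 + 27 @ $14.40 = $1,718.60
Sep 16, 120 sold [FIFO — oldest first]: 115 @ $14.40 + 5 @ $17.35 = $1,742.75
Total COGS = $2,299.90 + $6,180.40 + $1,718.60 + $1,742.75 = $11,941.65
Ending inventory: 40 @ $17.35 = $694.00
Check: goods available $12,635.65 = COGS $11,941.65 + ending $694.00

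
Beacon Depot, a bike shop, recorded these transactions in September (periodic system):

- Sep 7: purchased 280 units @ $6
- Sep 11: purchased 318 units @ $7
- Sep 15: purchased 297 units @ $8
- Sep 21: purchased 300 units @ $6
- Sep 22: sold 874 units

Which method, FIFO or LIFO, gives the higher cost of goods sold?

LIFO

FIFO COGS: 280 @ $6 + 318 @ $7 + 276 @ $8 = $6,114
LIFO COGS: 300 @ $6 + 297 @ $8 + 277 @ $7 = $6,115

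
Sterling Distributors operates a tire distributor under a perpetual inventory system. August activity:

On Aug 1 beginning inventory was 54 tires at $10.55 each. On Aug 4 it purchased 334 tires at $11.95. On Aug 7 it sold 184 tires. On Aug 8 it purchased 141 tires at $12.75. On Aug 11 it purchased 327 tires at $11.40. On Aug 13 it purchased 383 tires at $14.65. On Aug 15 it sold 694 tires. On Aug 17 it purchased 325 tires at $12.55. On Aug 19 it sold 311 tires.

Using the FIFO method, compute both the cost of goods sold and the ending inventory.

Aug 7, 184 sold [FIFO — oldest first]: 54 @ $10.55 + 130 @ $11.95 = $2,123.20
Aug 15, 694 sold [FIFO — oldest first]: 204 @ $11.95 + 141 @ $12.75 + 327 @ $11.40 + 22 @ $14.65 = $8,285.65
Aug 19, 311 sold [FIFO — oldest first]: 311 @ $14.65 = $4,556.15
Total COGS = $2,123.20 + $8,285.65 + $4,556.15 = $14,965.00
Ending inventory: 50 @ $14.65 + 325 @ $12.55 = $4,811.25
Check: goods available $19,776.25 = COGS $14,965.00 + ending $4,811.25

COGS = $14,965.00; ending inventory = $4,811.25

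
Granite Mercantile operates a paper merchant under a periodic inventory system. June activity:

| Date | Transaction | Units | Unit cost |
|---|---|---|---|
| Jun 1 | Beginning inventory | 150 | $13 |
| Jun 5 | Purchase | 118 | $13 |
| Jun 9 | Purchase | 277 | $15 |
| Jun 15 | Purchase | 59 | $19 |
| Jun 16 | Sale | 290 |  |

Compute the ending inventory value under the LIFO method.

Jun 16, 290 sold [LIFO — newest first]: 59 @ $19 + 231 @ $15 = $4,586
Ending inventory: 150 @ $13 + 118 @ $13 + 46 @ $15 = $4,174

Ending inventory = $4,174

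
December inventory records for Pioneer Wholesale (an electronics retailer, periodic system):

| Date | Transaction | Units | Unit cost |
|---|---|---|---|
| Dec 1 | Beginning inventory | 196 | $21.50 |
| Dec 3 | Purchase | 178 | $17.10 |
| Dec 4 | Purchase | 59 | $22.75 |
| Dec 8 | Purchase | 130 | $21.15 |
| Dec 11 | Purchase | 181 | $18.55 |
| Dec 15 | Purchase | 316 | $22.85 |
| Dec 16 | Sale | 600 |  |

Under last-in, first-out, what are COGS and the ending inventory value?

Dec 16, 600 sold [LIFO — newest first]: 316 @ $22.85 + 181 @ $18.55 + 103 @ $21.15 = $12,756.60
Ending inventory: 196 @ $21.50 + 178 @ $17.10 + 59 @ $22.75 + 27 @ $21.15 = $9,171.10

COGS = $12,756.60; ending inventory = $9,171.10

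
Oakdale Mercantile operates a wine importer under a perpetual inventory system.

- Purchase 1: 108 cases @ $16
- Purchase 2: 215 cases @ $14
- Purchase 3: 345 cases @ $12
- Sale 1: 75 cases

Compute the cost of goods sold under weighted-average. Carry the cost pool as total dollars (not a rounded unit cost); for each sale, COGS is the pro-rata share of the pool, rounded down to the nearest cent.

After Purchase 1: 108 on hand, pool $1,728.00 (≈ $16.0000 each)
After Purchase 2: 323 on hand, pool $4,738.00 (≈ $14.6687 each)
After Purchase 3: 668 on hand, pool $8,878.00 (≈ $13.2904 each)
Sale 1, sell 75: 75/668 × $8,878.00 → $996.78
Ending inventory (cost pool remaining) = $7,881.22

COGS = $996.78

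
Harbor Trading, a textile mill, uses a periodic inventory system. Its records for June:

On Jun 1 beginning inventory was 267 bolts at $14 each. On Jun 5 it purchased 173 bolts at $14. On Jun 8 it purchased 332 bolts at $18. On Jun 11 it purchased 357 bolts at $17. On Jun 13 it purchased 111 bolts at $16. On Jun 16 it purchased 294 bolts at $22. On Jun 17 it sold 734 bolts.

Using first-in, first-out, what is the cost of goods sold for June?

Jun 17, 734 sold [FIFO — oldest first]: 267 @ $14 + 173 @ $14 + 294 @ $18 = $11,452
Ending inventory: 38 @ $18 + 357 @ $17 + 111 @ $16 + 294 @ $22 = $14,997
Check: goods available $26,449 = COGS $11,452 + ending $14,997

COGS = $11,452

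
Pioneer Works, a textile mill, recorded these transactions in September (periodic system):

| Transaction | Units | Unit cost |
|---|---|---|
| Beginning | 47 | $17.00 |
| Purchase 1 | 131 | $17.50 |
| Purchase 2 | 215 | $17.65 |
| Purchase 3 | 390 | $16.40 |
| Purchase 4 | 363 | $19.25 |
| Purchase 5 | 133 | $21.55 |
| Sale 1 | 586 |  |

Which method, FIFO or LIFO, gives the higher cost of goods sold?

LIFO

FIFO COGS: 47 @ $17.00 + 131 @ $17.50 + 215 @ $17.65 + 193 @ $16.40 = $10,051.45
LIFO COGS: 133 @ $21.55 + 363 @ $19.25 + 90 @ $16.40 = $11,329.90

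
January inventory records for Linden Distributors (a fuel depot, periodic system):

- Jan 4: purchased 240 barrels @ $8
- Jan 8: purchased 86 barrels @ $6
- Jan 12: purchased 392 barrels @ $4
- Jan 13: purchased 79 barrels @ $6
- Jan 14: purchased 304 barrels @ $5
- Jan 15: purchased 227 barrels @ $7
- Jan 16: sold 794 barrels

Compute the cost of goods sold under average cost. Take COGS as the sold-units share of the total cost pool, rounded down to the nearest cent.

Jan 16, sell 794: 794/1328 × $7,587.00 → $4,536.20
Ending inventory (cost pool remaining) = $3,050.80

COGS = $4,536.20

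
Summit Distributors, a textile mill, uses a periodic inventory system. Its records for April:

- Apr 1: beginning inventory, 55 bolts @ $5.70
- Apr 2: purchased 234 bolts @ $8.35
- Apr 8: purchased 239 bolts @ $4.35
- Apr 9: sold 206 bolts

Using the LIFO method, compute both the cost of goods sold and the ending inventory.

COGS = $896.10; ending inventory = $2,410.95

Apr 9, 206 sold [LIFO — newest first]: 206 @ $4.35 = $896.10
Ending inventory: 55 @ $5.70 + 234 @ $8.35 + 33 @ $4.35 = $2,410.95
Check: goods available $3,307.05 = COGS $896.10 + ending $2,410.95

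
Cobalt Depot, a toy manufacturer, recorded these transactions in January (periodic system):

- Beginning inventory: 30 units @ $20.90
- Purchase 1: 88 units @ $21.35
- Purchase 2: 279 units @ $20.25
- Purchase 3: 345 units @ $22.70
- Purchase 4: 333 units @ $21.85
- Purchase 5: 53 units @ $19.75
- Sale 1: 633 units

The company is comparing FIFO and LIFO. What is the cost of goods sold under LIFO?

FIFO COGS: 30 @ $20.90 + 88 @ $21.35 + 279 @ $20.25 + 236 @ $22.70 = $13,512.75
LIFO COGS: 53 @ $19.75 + 333 @ $21.85 + 247 @ $22.70 = $13,929.70

COGS = $13,929.70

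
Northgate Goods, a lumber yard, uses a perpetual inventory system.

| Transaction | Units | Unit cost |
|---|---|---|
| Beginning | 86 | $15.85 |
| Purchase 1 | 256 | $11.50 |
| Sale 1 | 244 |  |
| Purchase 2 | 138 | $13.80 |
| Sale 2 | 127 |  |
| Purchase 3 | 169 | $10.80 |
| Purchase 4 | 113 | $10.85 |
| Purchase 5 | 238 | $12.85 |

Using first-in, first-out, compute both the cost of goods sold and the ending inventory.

COGS = $4,707.30; ending inventory = $7,613.75

Sale 1 (244) [FIFO — oldest first]: 86 @ $15.85 + 158 @ $11.50 = $3,180.10
Sale 2 (127) [FIFO — oldest first]: 98 @ $11.50 + 29 @ $13.80 = $1,527.20
Total COGS = $3,180.10 + $1,527.20 = $4,707.30
Ending inventory: 109 @ $13.80 + 169 @ $10.80 + 113 @ $10.85 + 238 @ $12.85 = $7,613.75
Check: goods available $12,321.05 = COGS $4,707.30 + ending $7,613.75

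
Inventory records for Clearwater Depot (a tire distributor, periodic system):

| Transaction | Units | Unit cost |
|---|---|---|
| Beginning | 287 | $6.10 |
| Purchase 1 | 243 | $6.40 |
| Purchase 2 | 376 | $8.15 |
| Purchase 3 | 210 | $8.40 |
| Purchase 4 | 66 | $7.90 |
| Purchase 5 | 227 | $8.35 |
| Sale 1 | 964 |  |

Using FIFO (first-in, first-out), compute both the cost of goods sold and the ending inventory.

COGS = $6,857.50; ending inventory = $3,693.65

Sale 1 (964) [FIFO — oldest first]: 287 @ $6.10 + 243 @ $6.40 + 376 @ $8.15 + 58 @ $8.40 = $6,857.50
Ending inventory: 152 @ $8.40 + 66 @ $7.90 + 227 @ $8.35 = $3,693.65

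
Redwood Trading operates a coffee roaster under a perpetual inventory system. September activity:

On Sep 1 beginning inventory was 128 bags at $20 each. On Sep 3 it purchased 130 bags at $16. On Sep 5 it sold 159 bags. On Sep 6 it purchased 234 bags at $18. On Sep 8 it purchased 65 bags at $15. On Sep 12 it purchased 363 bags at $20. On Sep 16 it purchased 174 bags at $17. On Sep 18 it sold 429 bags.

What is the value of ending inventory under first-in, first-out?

Ending inventory = $9,598

Sep 5, 159 sold [FIFO — oldest first]: 128 @ $20 + 31 @ $16 = $3,056
Sep 18, 429 sold [FIFO — oldest first]: 99 @ $16 + 234 @ $18 + 65 @ $15 + 31 @ $20 = $7,391
Total COGS = $3,056 + $7,391 = $10,447
Ending inventory: 332 @ $20 + 174 @ $17 = $9,598
Check: goods available $20,045 = COGS $10,447 + ending $9,598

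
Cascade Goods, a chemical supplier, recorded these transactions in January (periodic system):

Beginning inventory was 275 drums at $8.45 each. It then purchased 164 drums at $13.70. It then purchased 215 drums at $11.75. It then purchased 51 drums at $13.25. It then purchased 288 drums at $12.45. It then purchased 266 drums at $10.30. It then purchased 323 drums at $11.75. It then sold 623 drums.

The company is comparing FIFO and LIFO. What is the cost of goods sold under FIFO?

COGS = $6,732.55

FIFO COGS: 275 @ $8.45 + 164 @ $13.70 + 184 @ $11.75 = $6,732.55
LIFO COGS: 323 @ $11.75 + 266 @ $10.30 + 34 @ $12.45 = $6,958.35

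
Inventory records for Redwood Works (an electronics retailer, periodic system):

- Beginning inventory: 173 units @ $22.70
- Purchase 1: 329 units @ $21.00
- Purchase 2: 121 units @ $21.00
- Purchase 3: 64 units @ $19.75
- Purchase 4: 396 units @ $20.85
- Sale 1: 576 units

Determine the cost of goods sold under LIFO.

Sale 1 (576) [LIFO — newest first]: 396 @ $20.85 + 64 @ $19.75 + 116 @ $21.00 = $11,956.60
Ending inventory: 173 @ $22.70 + 329 @ $21.00 + 5 @ $21.00 = $10,941.10

COGS = $11,956.60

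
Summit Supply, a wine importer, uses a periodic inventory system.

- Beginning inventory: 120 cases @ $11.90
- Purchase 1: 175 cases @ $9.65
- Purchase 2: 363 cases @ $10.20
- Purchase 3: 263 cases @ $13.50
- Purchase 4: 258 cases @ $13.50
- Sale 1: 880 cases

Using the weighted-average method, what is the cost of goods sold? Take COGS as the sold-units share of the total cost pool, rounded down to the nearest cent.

COGS = $10,339.70

Sale 1, sell 880: 880/1179 × $13,852.85 → $10,339.70
Ending inventory (cost pool remaining) = $3,513.15
Check: goods available $13,852.85 = COGS $10,339.70 + ending $3,513.15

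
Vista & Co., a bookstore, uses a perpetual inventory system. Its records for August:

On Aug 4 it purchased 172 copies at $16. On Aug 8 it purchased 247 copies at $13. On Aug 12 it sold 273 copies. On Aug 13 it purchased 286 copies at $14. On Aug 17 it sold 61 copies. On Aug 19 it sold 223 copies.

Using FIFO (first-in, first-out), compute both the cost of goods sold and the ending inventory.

Aug 12, 273 sold [FIFO — oldest first]: 172 @ $16 + 101 @ $13 = $4,065
Aug 17, 61 sold [FIFO — oldest first]: 61 @ $13 = $793
Aug 19, 223 sold [FIFO — oldest first]: 85 @ $13 + 138 @ $14 = $3,037
Total COGS = $4,065 + $793 + $3,037 = $7,895
Ending inventory: 148 @ $14 = $2,072
Check: goods available $9,967 = COGS $7,895 + ending $2,072

COGS = $7,895; ending inventory = $2,072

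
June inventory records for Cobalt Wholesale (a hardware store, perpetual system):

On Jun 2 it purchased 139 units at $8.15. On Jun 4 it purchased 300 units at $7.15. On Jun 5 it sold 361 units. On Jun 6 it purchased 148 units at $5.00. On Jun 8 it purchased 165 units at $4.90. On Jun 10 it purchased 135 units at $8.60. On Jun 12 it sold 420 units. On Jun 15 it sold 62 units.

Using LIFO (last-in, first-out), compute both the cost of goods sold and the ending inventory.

COGS = $5,628.75; ending inventory = $358.60

Jun 5, 361 sold [LIFO — newest first]: 300 @ $7.15 + 61 @ $8.15 = $2,642.15
Jun 12, 420 sold [LIFO — newest first]: 135 @ $8.60 + 165 @ $4.90 + 120 @ $5.00 = $2,569.50
Jun 15, 62 sold [LIFO — newest first]: 28 @ $5.00 + 34 @ $8.15 = $417.10
Total COGS = $2,642.15 + $2,569.50 + $417.10 = $5,628.75
Ending inventory: 44 @ $8.15 = $358.60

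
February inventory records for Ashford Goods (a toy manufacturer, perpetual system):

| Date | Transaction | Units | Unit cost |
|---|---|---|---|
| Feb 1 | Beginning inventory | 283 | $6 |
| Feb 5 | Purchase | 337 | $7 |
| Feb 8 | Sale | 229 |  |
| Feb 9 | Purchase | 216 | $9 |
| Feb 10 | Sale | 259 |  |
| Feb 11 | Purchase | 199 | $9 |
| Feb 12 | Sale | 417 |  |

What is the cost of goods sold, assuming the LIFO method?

Feb 8, 229 sold [LIFO — newest first]: 229 @ $7 = $1,603
Feb 10, 259 sold [LIFO — newest first]: 216 @ $9 + 43 @ $7 = $2,245
Feb 12, 417 sold [LIFO — newest first]: 199 @ $9 + 65 @ $7 + 153 @ $6 = $3,164
Total COGS = $1,603 + $2,245 + $3,164 = $7,012
Ending inventory: 130 @ $6 = $780

COGS = $7,012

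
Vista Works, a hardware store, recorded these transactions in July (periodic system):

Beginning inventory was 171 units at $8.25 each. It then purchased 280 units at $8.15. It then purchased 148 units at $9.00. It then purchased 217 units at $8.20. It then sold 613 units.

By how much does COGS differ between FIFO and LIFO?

FIFO COGS: 171 @ $8.25 + 280 @ $8.15 + 148 @ $9.00 + 14 @ $8.20 = $5,139.55
LIFO COGS: 217 @ $8.20 + 148 @ $9.00 + 248 @ $8.15 = $5,132.60
Difference = |$5,139.55 − $5,132.60| = $6.95

$6.95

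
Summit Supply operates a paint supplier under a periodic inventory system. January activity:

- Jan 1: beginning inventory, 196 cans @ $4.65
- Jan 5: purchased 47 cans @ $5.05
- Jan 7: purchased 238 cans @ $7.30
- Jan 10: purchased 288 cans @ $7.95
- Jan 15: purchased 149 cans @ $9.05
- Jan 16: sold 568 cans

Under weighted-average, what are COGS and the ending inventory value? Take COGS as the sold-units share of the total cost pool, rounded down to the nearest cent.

COGS = $4,036.75; ending inventory = $2,487.45

Jan 16, sell 568: 568/918 × $6,524.20 → $4,036.75
Ending inventory (cost pool remaining) = $2,487.45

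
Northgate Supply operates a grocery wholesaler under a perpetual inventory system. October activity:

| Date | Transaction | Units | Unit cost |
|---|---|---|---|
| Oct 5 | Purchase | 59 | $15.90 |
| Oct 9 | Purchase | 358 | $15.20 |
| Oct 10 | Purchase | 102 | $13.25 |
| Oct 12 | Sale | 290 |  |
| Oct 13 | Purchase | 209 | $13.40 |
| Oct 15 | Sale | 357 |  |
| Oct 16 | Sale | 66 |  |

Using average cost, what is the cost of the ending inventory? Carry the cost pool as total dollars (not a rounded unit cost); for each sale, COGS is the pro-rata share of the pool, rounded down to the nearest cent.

Ending inventory = $212.74

After Oct 5: 59 on hand, pool $938.10 (≈ $15.9000 each)
After Oct 9: 417 on hand, pool $6,379.70 (≈ $15.2990 each)
After Oct 10: 519 on hand, pool $7,731.20 (≈ $14.8963 each)
Oct 12, sell 290: 290/519 × $7,731.20 → $4,319.93
After Oct 13: 438 on hand, pool $6,211.87 (≈ $14.1824 each)
Oct 15, sell 357: 357/438 × $6,211.87 → $5,063.09
Oct 16, sell 66: 66/81 × $1,148.78 → $936.04
Total COGS = $4,319.93 + $5,063.09 + $936.04 = $10,319.06
Ending inventory (cost pool remaining) = $212.74
Check: goods available $10,531.80 = COGS $10,319.06 + ending $212.74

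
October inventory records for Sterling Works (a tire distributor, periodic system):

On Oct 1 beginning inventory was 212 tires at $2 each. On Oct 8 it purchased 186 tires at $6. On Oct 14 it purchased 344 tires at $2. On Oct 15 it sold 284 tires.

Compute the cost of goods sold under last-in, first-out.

COGS = $568

Oct 15, 284 sold [LIFO — newest first]: 284 @ $2 = $568
Ending inventory: 212 @ $2 + 186 @ $6 + 60 @ $2 = $1,660
Check: goods available $2,228 = COGS $568 + ending $1,660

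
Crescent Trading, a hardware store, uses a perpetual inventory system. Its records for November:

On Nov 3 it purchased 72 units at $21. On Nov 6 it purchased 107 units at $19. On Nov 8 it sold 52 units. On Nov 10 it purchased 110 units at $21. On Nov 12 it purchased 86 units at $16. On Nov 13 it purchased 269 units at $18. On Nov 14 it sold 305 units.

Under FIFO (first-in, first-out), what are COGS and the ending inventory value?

Nov 8, 52 sold [FIFO — oldest first]: 52 @ $21 = $1,092
Nov 14, 305 sold [FIFO — oldest first]: 20 @ $21 + 107 @ $19 + 110 @ $21 + 68 @ $16 = $5,851
Total COGS = $1,092 + $5,851 = $6,943
Ending inventory: 18 @ $16 + 269 @ $18 = $5,130
Check: goods available $12,073 = COGS $6,943 + ending $5,130

COGS = $6,943; ending inventory = $5,130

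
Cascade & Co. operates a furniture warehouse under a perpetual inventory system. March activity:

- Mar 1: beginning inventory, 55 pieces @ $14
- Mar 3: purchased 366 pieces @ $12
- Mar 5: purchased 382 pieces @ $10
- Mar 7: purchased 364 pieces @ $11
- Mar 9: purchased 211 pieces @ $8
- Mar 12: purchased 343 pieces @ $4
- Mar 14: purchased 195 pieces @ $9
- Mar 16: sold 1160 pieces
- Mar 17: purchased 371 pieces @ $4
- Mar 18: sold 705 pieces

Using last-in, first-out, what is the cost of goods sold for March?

Mar 16, 1160 sold [LIFO — newest first]: 195 @ $9 + 343 @ $4 + 211 @ $8 + 364 @ $11 + 47 @ $10 = $9,289
Mar 18, 705 sold [LIFO — newest first]: 371 @ $4 + 334 @ $10 = $4,824
Total COGS = $9,289 + $4,824 = $14,113
Ending inventory: 55 @ $14 + 366 @ $12 + 1 @ $10 = $5,172

COGS = $14,113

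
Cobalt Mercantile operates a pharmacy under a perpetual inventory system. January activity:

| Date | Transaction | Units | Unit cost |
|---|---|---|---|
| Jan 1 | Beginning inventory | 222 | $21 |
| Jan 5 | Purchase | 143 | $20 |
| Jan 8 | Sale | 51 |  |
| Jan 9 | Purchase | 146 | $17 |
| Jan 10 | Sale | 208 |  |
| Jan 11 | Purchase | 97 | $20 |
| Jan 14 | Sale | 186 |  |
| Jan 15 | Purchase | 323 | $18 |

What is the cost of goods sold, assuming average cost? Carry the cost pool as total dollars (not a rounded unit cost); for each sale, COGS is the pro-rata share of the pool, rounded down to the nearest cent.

COGS = $8,747.19

After Jan 1: 222 on hand, pool $4,662.00 (≈ $21.0000 each)
After Jan 5: 365 on hand, pool $7,522.00 (≈ $20.6082 each)
Jan 8, sell 51: 51/365 × $7,522.00 → $1,051.01
After Jan 9: 460 on hand, pool $8,952.99 (≈ $19.4630 each)
Jan 10, sell 208: 208/460 × $8,952.99 → $4,048.30
After Jan 11: 349 on hand, pool $6,844.69 (≈ $19.6123 each)
Jan 14, sell 186: 186/349 × $6,844.69 → $3,647.88
After Jan 15: 486 on hand, pool $9,010.81 (≈ $18.5408 each)
Total COGS = $1,051.01 + $4,048.30 + $3,647.88 = $8,747.19
Ending inventory (cost pool remaining) = $9,010.81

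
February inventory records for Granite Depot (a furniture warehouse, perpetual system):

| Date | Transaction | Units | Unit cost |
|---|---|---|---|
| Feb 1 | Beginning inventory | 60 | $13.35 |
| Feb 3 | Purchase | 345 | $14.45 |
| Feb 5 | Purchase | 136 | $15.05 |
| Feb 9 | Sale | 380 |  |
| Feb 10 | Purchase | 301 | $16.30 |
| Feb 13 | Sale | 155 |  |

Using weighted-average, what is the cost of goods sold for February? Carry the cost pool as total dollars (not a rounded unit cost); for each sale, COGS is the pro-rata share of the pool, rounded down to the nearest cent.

COGS = $7,930.08

After Feb 1: 60 on hand, pool $801.00 (≈ $13.3500 each)
After Feb 3: 405 on hand, pool $5,786.25 (≈ $14.2870 each)
After Feb 5: 541 on hand, pool $7,833.05 (≈ $14.4788 each)
Feb 9, sell 380: 380/541 × $7,833.05 → $5,501.95
After Feb 10: 462 on hand, pool $7,237.40 (≈ $15.6654 each)
Feb 13, sell 155: 155/462 × $7,237.40 → $2,428.13
Total COGS = $5,501.95 + $2,428.13 = $7,930.08
Ending inventory (cost pool remaining) = $4,809.27
Check: goods available $12,739.35 = COGS $7,930.08 + ending $4,809.27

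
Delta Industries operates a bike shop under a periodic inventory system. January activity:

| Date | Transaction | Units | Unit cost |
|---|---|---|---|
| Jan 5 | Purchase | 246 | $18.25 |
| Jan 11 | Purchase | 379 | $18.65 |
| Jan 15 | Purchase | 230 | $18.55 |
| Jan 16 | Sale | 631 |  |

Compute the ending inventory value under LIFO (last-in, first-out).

Jan 16, 631 sold [LIFO — newest first]: 230 @ $18.55 + 379 @ $18.65 + 22 @ $18.25 = $11,736.35
Ending inventory: 224 @ $18.25 = $4,088.00

Ending inventory = $4,088.00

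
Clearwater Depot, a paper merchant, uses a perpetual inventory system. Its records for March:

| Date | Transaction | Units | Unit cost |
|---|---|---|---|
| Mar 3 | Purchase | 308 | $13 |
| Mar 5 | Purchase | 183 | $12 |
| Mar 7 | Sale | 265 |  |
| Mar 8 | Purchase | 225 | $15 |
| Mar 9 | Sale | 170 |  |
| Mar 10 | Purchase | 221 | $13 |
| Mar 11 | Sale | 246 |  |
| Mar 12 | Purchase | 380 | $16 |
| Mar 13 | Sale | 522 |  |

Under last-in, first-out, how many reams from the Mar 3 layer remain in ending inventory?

Mar 7, 265 sold [LIFO — newest first]: 183 @ $12 + 82 @ $13 = $3,262
Mar 9, 170 sold [LIFO — newest first]: 170 @ $15 = $2,550
Mar 11, 246 sold [LIFO — newest first]: 221 @ $13 + 25 @ $15 = $3,248
Mar 13, 522 sold [LIFO — newest first]: 380 @ $16 + 30 @ $15 + 112 @ $13 = $7,986
Total COGS = $3,262 + $2,550 + $3,248 + $7,986 = $17,046
Ending inventory: 114 @ $13 = $1,482

114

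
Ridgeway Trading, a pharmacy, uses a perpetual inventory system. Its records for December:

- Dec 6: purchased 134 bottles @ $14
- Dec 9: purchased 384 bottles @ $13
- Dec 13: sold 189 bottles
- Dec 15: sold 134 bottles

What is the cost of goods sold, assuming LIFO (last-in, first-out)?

Dec 13, 189 sold [LIFO — newest first]: 189 @ $13 = $2,457
Dec 15, 134 sold [LIFO — newest first]: 134 @ $13 = $1,742
Total COGS = $2,457 + $1,742 = $4,199
Ending inventory: 134 @ $14 + 61 @ $13 = $2,669

COGS = $4,199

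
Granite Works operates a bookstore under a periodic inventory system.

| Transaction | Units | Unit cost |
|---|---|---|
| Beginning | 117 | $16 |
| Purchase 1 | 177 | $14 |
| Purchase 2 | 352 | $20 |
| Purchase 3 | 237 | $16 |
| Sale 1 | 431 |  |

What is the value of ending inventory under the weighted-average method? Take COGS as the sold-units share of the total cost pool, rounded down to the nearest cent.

Sale 1, sell 431: 431/883 × $15,182.00 → $7,410.46
Ending inventory (cost pool remaining) = $7,771.54

Ending inventory = $7,771.54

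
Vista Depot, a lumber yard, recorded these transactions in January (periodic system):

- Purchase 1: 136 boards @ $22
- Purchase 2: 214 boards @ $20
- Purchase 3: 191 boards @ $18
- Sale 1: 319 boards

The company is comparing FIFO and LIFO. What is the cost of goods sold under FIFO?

COGS = $6,652

FIFO COGS: 136 @ $22 + 183 @ $20 = $6,652
LIFO COGS: 191 @ $18 + 128 @ $20 = $5,998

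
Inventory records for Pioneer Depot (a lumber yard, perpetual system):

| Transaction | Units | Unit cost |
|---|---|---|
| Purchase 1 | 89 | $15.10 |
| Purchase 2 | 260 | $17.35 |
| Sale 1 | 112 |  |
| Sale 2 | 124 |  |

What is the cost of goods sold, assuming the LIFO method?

COGS = $4,094.60

Sale 1 (112) [LIFO — newest first]: 112 @ $17.35 = $1,943.20
Sale 2 (124) [LIFO — newest first]: 124 @ $17.35 = $2,151.40
Total COGS = $1,943.20 + $2,151.40 = $4,094.60
Ending inventory: 89 @ $15.10 + 24 @ $17.35 = $1,760.30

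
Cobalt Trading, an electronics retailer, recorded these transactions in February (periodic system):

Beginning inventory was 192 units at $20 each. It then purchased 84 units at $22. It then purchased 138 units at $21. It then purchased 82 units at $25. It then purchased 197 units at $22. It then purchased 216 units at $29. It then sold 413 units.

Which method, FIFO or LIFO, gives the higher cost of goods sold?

LIFO

FIFO COGS: 192 @ $20 + 84 @ $22 + 137 @ $21 = $8,565
LIFO COGS: 216 @ $29 + 197 @ $22 = $10,598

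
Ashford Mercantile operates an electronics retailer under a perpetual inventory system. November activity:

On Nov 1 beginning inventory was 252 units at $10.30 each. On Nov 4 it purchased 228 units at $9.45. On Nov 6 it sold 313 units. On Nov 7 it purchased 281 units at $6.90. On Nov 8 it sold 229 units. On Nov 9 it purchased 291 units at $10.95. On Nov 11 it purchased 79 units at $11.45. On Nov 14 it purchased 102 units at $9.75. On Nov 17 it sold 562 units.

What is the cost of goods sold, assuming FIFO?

Nov 6, 313 sold [FIFO — oldest first]: 252 @ $10.30 + 61 @ $9.45 = $3,172.05
Nov 8, 229 sold [FIFO — oldest first]: 167 @ $9.45 + 62 @ $6.90 = $2,005.95
Nov 17, 562 sold [FIFO — oldest first]: 219 @ $6.90 + 291 @ $10.95 + 52 @ $11.45 = $5,292.95
Total COGS = $3,172.05 + $2,005.95 + $5,292.95 = $10,470.95
Ending inventory: 27 @ $11.45 + 102 @ $9.75 = $1,303.65

COGS = $10,470.95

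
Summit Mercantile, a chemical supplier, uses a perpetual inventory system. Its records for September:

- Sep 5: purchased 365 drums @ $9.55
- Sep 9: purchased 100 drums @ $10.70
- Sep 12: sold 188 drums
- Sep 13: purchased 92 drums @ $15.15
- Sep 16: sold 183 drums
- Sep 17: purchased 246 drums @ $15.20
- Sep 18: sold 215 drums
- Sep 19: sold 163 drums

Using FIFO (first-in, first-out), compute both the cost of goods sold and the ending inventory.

Sep 12, 188 sold [FIFO — oldest first]: 188 @ $9.55 = $1,795.40
Sep 16, 183 sold [FIFO — oldest first]: 177 @ $9.55 + 6 @ $10.70 = $1,754.55
Sep 18, 215 sold [FIFO — oldest first]: 94 @ $10.70 + 92 @ $15.15 + 29 @ $15.20 = $2,840.40
Sep 19, 163 sold [FIFO — oldest first]: 163 @ $15.20 = $2,477.60
Total COGS = $1,795.40 + $1,754.55 + $2,840.40 + $2,477.60 = $8,867.95
Ending inventory: 54 @ $15.20 = $820.80

COGS = $8,867.95; ending inventory = $820.80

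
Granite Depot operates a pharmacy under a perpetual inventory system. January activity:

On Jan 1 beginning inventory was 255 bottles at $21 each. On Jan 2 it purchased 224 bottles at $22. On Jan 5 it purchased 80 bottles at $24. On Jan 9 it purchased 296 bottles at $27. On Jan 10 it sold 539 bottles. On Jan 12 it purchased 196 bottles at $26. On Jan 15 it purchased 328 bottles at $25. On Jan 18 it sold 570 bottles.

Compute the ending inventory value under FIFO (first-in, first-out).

Ending inventory = $6,750

Jan 10, 539 sold [FIFO — oldest first]: 255 @ $21 + 224 @ $22 + 60 @ $24 = $11,723
Jan 18, 570 sold [FIFO — oldest first]: 20 @ $24 + 296 @ $27 + 196 @ $26 + 58 @ $25 = $15,018
Total COGS = $11,723 + $15,018 = $26,741
Ending inventory: 270 @ $25 = $6,750
Check: goods available $33,491 = COGS $26,741 + ending $6,750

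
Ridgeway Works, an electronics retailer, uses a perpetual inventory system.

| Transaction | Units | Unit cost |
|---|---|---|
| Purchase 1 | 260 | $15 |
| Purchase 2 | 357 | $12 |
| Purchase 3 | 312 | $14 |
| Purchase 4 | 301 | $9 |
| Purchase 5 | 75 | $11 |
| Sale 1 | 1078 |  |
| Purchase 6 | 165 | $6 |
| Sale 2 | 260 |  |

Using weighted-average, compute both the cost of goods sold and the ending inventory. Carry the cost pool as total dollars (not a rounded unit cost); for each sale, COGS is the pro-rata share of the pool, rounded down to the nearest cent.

COGS = $15,800.41; ending inventory = $1,275.59

After Purchase 1: 260 on hand, pool $3,900.00 (≈ $15.0000 each)
After Purchase 2: 617 on hand, pool $8,184.00 (≈ $13.2642 each)
After Purchase 3: 929 on hand, pool $12,552.00 (≈ $13.5113 each)
After Purchase 4: 1230 on hand, pool $15,261.00 (≈ $12.4073 each)
After Purchase 5: 1305 on hand, pool $16,086.00 (≈ $12.3264 each)
Sale 1, sell 1078: 1078/1305 × $16,086.00 → $13,287.89
After Purchase 6: 392 on hand, pool $3,788.11 (≈ $9.6635 each)
Sale 2, sell 260: 260/392 × $3,788.11 → $2,512.52
Total COGS = $13,287.89 + $2,512.52 = $15,800.41
Ending inventory (cost pool remaining) = $1,275.59
Check: goods available $17,076.00 = COGS $15,800.41 + ending $1,275.59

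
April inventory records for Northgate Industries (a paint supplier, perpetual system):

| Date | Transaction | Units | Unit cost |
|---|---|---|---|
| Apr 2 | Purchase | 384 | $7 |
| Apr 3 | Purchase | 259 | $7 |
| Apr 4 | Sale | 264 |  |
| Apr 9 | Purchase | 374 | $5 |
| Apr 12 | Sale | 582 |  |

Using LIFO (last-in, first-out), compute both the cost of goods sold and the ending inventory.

COGS = $5,174; ending inventory = $1,197

Apr 4, 264 sold [LIFO — newest first]: 259 @ $7 + 5 @ $7 = $1,848
Apr 12, 582 sold [LIFO — newest first]: 374 @ $5 + 208 @ $7 = $3,326
Total COGS = $1,848 + $3,326 = $5,174
Ending inventory: 171 @ $7 = $1,197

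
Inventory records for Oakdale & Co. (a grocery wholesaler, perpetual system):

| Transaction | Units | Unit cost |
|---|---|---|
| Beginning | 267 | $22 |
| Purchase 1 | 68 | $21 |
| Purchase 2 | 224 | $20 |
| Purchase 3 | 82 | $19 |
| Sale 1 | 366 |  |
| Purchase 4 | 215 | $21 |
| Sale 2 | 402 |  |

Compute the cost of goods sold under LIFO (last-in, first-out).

Sale 1 (366) [LIFO — newest first]: 82 @ $19 + 224 @ $20 + 60 @ $21 = $7,298
Sale 2 (402) [LIFO — newest first]: 215 @ $21 + 8 @ $21 + 179 @ $22 = $8,621
Total COGS = $7,298 + $8,621 = $15,919
Ending inventory: 88 @ $22 = $1,936
Check: goods available $17,855 = COGS $15,919 + ending $1,936

COGS = $15,919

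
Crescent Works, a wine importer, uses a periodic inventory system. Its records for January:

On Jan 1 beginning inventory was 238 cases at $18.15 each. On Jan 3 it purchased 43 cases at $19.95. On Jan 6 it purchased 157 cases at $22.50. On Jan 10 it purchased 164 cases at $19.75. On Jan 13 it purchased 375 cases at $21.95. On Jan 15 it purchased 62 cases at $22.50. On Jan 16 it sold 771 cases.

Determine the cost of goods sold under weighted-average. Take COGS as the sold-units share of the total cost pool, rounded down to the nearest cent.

Jan 16, sell 771: 771/1039 × $21,575.30 → $16,010.16
Ending inventory (cost pool remaining) = $5,565.14

COGS = $16,010.16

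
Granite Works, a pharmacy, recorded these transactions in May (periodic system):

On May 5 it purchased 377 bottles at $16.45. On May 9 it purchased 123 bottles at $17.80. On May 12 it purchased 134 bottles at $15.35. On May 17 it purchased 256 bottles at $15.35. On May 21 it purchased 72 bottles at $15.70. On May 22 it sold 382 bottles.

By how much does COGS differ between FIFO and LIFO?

$401.75

FIFO COGS: 377 @ $16.45 + 5 @ $17.80 = $6,290.65
LIFO COGS: 72 @ $15.70 + 256 @ $15.35 + 54 @ $15.35 = $5,888.90
Difference = |$6,290.65 − $5,888.90| = $401.75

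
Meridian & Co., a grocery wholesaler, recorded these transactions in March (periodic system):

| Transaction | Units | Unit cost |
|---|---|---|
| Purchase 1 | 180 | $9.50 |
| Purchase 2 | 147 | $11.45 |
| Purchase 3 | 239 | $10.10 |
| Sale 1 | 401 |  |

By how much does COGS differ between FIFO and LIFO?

$99.00

FIFO COGS: 180 @ $9.50 + 147 @ $11.45 + 74 @ $10.10 = $4,140.55
LIFO COGS: 239 @ $10.10 + 147 @ $11.45 + 15 @ $9.50 = $4,239.55
Difference = |$4,140.55 − $4,239.55| = $99.00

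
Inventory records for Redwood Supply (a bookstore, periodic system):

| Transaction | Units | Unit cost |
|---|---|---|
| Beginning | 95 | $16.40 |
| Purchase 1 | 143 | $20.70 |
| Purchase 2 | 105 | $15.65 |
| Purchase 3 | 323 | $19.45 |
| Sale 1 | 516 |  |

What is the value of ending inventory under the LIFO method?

Ending inventory = $2,696.50

Sale 1 (516) [LIFO — newest first]: 323 @ $19.45 + 105 @ $15.65 + 88 @ $20.70 = $9,747.20
Ending inventory: 95 @ $16.40 + 55 @ $20.70 = $2,696.50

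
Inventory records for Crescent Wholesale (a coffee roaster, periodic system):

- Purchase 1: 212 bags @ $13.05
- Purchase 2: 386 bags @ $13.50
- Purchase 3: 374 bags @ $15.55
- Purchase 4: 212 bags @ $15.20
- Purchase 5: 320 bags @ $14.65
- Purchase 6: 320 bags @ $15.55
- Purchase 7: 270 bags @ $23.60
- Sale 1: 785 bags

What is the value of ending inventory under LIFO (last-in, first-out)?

Sale 1 (785) [LIFO — newest first]: 270 @ $23.60 + 320 @ $15.55 + 195 @ $14.65 = $14,204.75
Ending inventory: 212 @ $13.05 + 386 @ $13.50 + 374 @ $15.55 + 212 @ $15.20 + 125 @ $14.65 = $18,846.95

Ending inventory = $18,846.95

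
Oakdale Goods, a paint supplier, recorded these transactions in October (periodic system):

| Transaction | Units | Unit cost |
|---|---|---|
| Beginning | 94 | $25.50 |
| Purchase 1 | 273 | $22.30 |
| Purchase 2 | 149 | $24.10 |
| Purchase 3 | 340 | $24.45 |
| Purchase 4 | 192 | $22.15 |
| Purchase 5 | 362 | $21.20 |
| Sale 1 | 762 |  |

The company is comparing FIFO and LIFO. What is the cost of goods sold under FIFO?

COGS = $18,090.50

FIFO COGS: 94 @ $25.50 + 273 @ $22.30 + 149 @ $24.10 + 246 @ $24.45 = $18,090.50
LIFO COGS: 362 @ $21.20 + 192 @ $22.15 + 208 @ $24.45 = $17,012.80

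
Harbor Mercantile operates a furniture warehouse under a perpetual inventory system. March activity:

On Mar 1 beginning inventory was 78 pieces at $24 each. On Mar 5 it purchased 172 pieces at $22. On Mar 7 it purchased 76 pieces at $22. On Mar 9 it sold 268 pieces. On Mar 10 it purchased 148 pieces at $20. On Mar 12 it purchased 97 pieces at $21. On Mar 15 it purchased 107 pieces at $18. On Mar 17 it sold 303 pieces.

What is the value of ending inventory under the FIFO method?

Mar 9, 268 sold [FIFO — oldest first]: 78 @ $24 + 172 @ $22 + 18 @ $22 = $6,052
Mar 17, 303 sold [FIFO — oldest first]: 58 @ $22 + 148 @ $20 + 97 @ $21 = $6,273
Total COGS = $6,052 + $6,273 = $12,325
Ending inventory: 107 @ $18 = $1,926

Ending inventory = $1,926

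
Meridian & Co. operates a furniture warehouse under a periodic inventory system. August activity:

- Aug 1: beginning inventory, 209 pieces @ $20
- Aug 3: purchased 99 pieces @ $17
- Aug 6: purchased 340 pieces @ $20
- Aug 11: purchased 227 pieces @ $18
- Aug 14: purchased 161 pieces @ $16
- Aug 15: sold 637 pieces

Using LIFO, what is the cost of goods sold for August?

COGS = $11,642

Aug 15, 637 sold [LIFO — newest first]: 161 @ $16 + 227 @ $18 + 249 @ $20 = $11,642
Ending inventory: 209 @ $20 + 99 @ $17 + 91 @ $20 = $7,683
Check: goods available $19,325 = COGS $11,642 + ending $7,683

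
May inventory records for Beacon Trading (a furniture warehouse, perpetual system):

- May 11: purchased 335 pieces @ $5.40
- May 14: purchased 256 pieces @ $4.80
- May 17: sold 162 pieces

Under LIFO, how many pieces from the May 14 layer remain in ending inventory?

May 17, 162 sold [LIFO — newest first]: 162 @ $4.80 = $777.60
Ending inventory: 335 @ $5.40 + 94 @ $4.80 = $2,260.20
Check: goods available $3,037.80 = COGS $777.60 + ending $2,260.20

94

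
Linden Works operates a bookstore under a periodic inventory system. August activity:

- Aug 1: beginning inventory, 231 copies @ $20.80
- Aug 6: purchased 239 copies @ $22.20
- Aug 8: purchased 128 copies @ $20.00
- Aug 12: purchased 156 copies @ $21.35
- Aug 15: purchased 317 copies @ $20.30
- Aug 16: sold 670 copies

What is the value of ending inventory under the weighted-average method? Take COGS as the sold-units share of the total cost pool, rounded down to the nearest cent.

Ending inventory = $8,400.52

Aug 16, sell 670: 670/1071 × $22,436.30 → $14,035.78
Ending inventory (cost pool remaining) = $8,400.52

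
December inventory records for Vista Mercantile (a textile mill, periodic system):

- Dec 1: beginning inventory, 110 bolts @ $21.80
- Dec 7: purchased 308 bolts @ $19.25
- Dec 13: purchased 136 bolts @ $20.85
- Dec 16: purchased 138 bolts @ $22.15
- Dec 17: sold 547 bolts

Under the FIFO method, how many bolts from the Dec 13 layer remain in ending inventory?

Dec 17, 547 sold [FIFO — oldest first]: 110 @ $21.80 + 308 @ $19.25 + 129 @ $20.85 = $11,016.65
Ending inventory: 7 @ $20.85 + 138 @ $22.15 = $3,202.65
Check: goods available $14,219.30 = COGS $11,016.65 + ending $3,202.65

7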